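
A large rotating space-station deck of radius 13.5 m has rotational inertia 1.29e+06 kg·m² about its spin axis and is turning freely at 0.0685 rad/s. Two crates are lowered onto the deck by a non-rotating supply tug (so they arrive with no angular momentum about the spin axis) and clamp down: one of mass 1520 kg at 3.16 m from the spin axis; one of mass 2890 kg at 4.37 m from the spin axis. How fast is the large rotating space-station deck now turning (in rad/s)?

The added mass arrives with no angular momentum about the spin axis, and any external torque about the spin axis is negligible, so the system's angular momentum is conserved.
Added inertia Σmr² = (1520)(3.16)² + (2890)(4.37)² = 70370 kg·m²; I_f = 1.290e+06 + 70370 = 1.360e+06 kg·m².
ω_f = I_p ω_i / I_f = (1.290e+06)(0.0685) / 1.360e+06 = 0.06496 rad/s.

ω_f ≈ 0.0650 rad/s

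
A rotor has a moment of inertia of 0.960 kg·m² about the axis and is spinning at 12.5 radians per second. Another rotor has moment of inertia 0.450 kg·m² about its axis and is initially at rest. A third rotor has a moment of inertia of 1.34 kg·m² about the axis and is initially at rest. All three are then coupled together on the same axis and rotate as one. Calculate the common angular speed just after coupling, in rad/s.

No external torque acts about the common axis, so total angular momentum is conserved.
Taking A's sense as positive: L = (0.9600)(12.5) = 12.00 kg·m²·rad/s.
Combined I = 0.9600 + 0.4500 + 1.340 = 2.750 kg·m².
ω_f = L / I = 12.00 / 2.750 = 4.364 rad/s.

|ω_f| ≈ 4.36 rad/s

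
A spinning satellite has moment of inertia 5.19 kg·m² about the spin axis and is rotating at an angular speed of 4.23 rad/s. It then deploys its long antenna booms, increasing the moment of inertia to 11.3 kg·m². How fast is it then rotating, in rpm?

ω₂ ≈ 18.6 rpm

With no external torque about the axis, L is conserved: I₁ω₁ = I₂ω₂.
ω₂ = I₁ω₁ / I₂ = (5.190)(4.23 rad/s) / (11.30) = 1.943 rad/s = 18.55 rpm.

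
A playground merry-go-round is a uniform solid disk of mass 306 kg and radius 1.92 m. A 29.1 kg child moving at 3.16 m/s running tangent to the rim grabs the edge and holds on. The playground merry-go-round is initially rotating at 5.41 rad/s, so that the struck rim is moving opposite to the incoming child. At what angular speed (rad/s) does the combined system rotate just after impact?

|ω_f| ≈ 4.28 rad/s

The axle reaction passes through the axle and exerts no torque about it; angular momentum about the axle is conserved through the impact.
I_p = ½(306)(1.92)² = 564.0 kg·m². Taking the sense of the child's angular momentum as positive, L_{child} = m v R = (29.1)(3.16)(1.92) = 176.6 kg·m²/s.
L_i = −I_p ω_p + m v R = −(564.0)(5.41) + 176.6 = -2875 kg·m²/s.
After sticking, I_f = I_p + m R² = 564.0 + (29.1)(1.92)² = 671.3 kg·m².
ω_f = L_i / I_f = -2875 / 671.3 = -4.282 rad/s.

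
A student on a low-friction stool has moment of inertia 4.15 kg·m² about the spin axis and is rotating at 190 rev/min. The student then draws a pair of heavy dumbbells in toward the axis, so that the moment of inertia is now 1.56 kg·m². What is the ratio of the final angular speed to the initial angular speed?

ω₂/ω₁ ≈ 2.66

Angular momentum about the spin axis is conserved since the torque about it is zero.
ω₂/ω₁ = I₁/I₂ = 4.150 / 1.560 = 2.660.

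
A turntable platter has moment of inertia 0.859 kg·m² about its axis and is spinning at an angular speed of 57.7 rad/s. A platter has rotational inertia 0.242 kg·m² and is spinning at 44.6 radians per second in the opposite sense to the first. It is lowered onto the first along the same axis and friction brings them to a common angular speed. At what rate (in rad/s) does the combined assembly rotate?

|ω_f| ≈ 35.2 rad/s

No external torque acts about the common axis, so total angular momentum is conserved.
Taking A's sense as positive: L = (0.8590)(57.7) − (0.2420)(44.6) = 38.77 kg·m²·rad/s.
Combined I = 0.8590 + 0.2420 = 1.101 kg·m².
ω_f = L / I = 38.77 / 1.101 = 35.21 rad/s.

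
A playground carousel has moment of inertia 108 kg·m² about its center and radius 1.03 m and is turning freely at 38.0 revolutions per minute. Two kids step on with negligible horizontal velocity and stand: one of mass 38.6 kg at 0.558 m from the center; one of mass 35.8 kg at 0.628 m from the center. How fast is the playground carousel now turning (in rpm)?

ω_f ≈ 30.6 rpm

The added mass arrives with no angular momentum about the center, and any external torque about the center is negligible, so the system's angular momentum is conserved.
Added inertia Σmr² = (38.6)(0.558)² + (35.8)(0.628)² = 26.14 kg·m²; I_f = 108.0 + 26.14 = 134.1 kg·m².
ω_f = I_p ω_i / I_f = (108.0)(38.0) / 134.1 = 30.60 rpm.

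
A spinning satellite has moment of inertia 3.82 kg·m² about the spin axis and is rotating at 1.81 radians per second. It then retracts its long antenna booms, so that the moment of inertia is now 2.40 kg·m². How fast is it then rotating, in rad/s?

ω₂ ≈ 2.88 rad/s

With no external torque about the axis, L is conserved: I₁ω₁ = I₂ω₂.
ω₂ = I₁ω₁ / I₂ = (3.820)(1.81 rad/s) / (2.400) = 2.881 rad/s.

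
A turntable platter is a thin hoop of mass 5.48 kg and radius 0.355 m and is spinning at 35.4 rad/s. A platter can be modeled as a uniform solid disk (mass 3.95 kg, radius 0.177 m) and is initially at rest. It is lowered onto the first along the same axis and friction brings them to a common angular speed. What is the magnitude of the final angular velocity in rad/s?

The coupling torques are internal; angular momentum about the shared axis is conserved.
Moments of inertia: I_A = (5.48)(0.355)² = 0.6906 kg·m²; I_B = ½(3.95)(0.177)² = 0.06187 kg·m².
Taking A's sense as positive: L = (0.6906)(35.4) = 24.45 kg·m²·rad/s.
Combined I = 0.6906 + 0.06187 = 0.7525 kg·m².
ω_f = L / I = 24.45 / 0.7525 = 32.49 rad/s.

|ω_f| ≈ 32.5 rad/s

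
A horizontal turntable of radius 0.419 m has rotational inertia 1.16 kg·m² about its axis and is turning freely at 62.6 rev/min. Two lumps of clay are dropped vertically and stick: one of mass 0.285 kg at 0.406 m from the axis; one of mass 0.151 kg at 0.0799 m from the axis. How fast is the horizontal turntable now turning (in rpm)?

ω_f ≈ 60.1 rpm

No external torque acts about the axis; L_before = L_after.
Added inertia Σmr² = (0.285)(0.406)² + (0.151)(0.0799)² = 0.04794 kg·m²; I_f = 1.160 + 0.04794 = 1.208 kg·m².
ω_f = I_p ω_i / I_f = (1.160)(62.6) / 1.208 = 60.12 rpm.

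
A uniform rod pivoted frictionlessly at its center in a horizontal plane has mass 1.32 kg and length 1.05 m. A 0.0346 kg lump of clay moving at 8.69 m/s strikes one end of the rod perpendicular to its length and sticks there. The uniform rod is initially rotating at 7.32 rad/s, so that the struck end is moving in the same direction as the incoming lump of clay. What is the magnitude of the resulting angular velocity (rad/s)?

|ω_f| ≈ 7.99 rad/s

The axle reaction passes through the pivot and exerts no torque about it; angular momentum about the pivot is conserved through the impact.
I_p = (1/12)(1.32)(1.05)² = 0.1213 kg·m². Taking the sense of the lump of clay's angular momentum as positive, L_{lump} = m v R = (0.0346)(8.69)(1.05/2) = 0.1579 kg·m²/s.
L_i = +I_p ω_p + m v R = +(0.1213)(7.32) + 0.1579 = 1.046 kg·m²/s.
After sticking, I_f = I_p + m R² = 0.1213 + (0.0346)(1.05/2)² = 0.1308 kg·m².
ω_f = L_i / I_f = 1.046 / 0.1308 = 7.993 rad/s.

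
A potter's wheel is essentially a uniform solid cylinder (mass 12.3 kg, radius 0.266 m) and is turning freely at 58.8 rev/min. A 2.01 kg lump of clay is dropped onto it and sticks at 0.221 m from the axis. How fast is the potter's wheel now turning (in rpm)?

The added mass arrives with no angular momentum about the axis, and any external torque about the axis is negligible, so the system's angular momentum is conserved.
I_p = ½(12.3)(0.266)² = 0.4351 kg·m².
Added inertia Σmr² = (2.01)(0.221)² = 0.09817 kg·m²; I_f = 0.4351 + 0.09817 = 0.5333 kg·m².
ω_f = I_p ω_i / I_f = (0.4351)(58.8) / 0.5333 = 47.98 rpm.

ω_f ≈ 48.0 rpm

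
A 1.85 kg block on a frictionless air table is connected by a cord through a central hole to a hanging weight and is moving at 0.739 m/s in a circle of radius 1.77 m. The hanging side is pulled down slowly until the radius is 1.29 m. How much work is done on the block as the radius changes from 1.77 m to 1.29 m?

Central (radial) force ⇒ zero torque about the center ⇒ m v r is constant.
v₂ = v₁ r₁ / r₂ = (0.739)(1.77) / (1.29) = 1.014 m/s.
W = ΔKE = ½m(v₂² − v₁²) = 0.4459 J.

W ≈ 0.446 J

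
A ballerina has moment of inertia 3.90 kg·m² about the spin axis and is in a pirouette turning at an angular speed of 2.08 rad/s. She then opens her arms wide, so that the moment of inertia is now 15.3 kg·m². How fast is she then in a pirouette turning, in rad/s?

ω₂ ≈ 0.530 rad/s

Angular momentum about the spin axis is conserved since the torque about it is zero.
ω₂ = I₁ω₁ / I₂ = (3.900)(2.08 rad/s) / (15.30) = 0.5302 rad/s.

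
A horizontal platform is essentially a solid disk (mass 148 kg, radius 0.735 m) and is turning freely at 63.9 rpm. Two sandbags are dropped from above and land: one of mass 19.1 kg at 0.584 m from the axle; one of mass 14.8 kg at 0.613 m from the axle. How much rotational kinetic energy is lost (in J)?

energy lost ≈ 208 J

The added mass arrives with no angular momentum about the axle, and any external torque about the axle is negligible, so the system's angular momentum is conserved.
I_p = ½(148)(0.735)² = 39.98 kg·m².
Added inertia Σmr² = (19.1)(0.584)² + (14.8)(0.613)² = 12.08 kg·m²; I_f = 39.98 + 12.08 = 52.05 kg·m².
ω_f = I_p ω_i / I_f = (39.98)(63.9) / 52.05 = 49.08 rpm.
KE_i = ½(39.98)(6.692 rad/s)² = 895.0 J; KE_f = ½(52.05)(5.139)² = 687.4 J.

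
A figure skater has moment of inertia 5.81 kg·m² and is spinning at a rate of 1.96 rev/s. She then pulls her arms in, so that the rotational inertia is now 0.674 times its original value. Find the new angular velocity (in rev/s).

ω₂ ≈ 2.91 rev/s

No external torque acts about the spin axis, so angular momentum is conserved.
I₂ = 0.674 × 5.81 = 3.916 kg·m².
ω₂ = I₁ω₁ / I₂ = (5.810)(1.96 rev/s) / (3.916) = 2.908 rev/s.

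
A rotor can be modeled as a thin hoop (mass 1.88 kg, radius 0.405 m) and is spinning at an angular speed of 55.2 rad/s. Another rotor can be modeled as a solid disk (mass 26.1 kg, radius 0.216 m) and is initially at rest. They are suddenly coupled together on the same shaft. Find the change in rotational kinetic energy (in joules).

No external torque acts about the common axis, so total angular momentum is conserved.
Moments of inertia: I_A = (1.88)(0.405)² = 0.3084 kg·m²; I_B = ½(26.1)(0.216)² = 0.6089 kg·m².
Taking A's sense as positive: L = (0.3084)(55.2) = 17.02 kg·m²·rad/s.
Combined I = 0.3084 + 0.6089 = 0.9172 kg·m².
ω_f = L / I = 17.02 / 0.9172 = 18.56 rad/s.
KE_i = ½ΣIω² = 469.8 J; KE_f = ½(0.9172)(18.56)² = 157.9 J.

ΔKE ≈ -312 J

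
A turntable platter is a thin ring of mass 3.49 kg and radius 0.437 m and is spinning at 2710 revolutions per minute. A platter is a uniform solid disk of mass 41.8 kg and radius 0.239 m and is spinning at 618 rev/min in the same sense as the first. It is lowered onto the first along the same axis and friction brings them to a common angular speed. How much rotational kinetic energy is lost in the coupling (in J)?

The coupling torques are internal; angular momentum about the shared axis is conserved.
Moments of inertia: I_A = (3.49)(0.437)² = 0.6665 kg·m²; I_B = ½(41.8)(0.239)² = 1.194 kg·m².
Taking A's sense as positive: L = (0.6665)(2710) + (1.194)(618) = 2544 kg·m²·rpm.
Combined I = 0.6665 + 1.194 = 1.860 kg·m².
ω_f = L / I = 2544 / 1.860 = 1367 rpm.
KE_i = ½ΣIω² = 29340 J; KE_f = ½(1.860)(143.2)² = 19070 J.

ΔKE lost ≈ 10300 J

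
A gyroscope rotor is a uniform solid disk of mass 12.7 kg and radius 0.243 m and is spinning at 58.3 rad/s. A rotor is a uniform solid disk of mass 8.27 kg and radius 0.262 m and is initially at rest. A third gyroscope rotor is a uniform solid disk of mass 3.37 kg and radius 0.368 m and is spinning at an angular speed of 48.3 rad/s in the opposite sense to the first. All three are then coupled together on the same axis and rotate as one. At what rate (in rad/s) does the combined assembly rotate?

No external torque acts about the common axis, so total angular momentum is conserved.
Moments of inertia: I_A = ½(12.7)(0.243)² = 0.3750 kg·m²; I_B = ½(8.27)(0.262)² = 0.2838 kg·m²; I_C = ½(3.37)(0.368)² = 0.2282 kg·m².
Taking A's sense as positive: L = (0.3750)(58.3) − (0.2282)(48.3) = 10.84 kg·m²·rad/s.
Combined I = 0.3750 + 0.2838 + 0.2282 = 0.8870 kg·m².
ω_f = L / I = 10.84 / 0.8870 = 12.22 rad/s.

|ω_f| ≈ 12.2 rad/s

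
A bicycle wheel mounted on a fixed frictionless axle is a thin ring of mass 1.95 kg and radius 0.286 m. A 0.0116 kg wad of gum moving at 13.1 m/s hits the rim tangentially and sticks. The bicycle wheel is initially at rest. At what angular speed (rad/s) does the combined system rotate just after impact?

About the axle the impulsive forces during the collision are internal, so angular momentum about that axis is conserved.
I_p = (1.95)(0.286)² = 0.1595 kg·m². Taking the sense of the wad of gum's angular momentum as positive, L_{wad} = m v R = (0.0116)(13.1)(0.286) = 0.04346 kg·m²/s.
L_i = 0 + 0.04346 = 0.04346 kg·m²/s.
After sticking, I_f = I_p + m R² = 0.1595 + (0.0116)(0.286)² = 0.1605 kg·m².
ω_f = L_i / I_f = 0.04346 / 0.1605 = 0.2709 rad/s.

|ω_f| ≈ 0.271 rad/s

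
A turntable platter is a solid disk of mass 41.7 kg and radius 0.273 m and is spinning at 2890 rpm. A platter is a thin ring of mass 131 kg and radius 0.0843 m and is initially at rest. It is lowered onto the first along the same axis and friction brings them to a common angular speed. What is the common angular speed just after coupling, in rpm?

The coupling torques are internal; angular momentum about the shared axis is conserved.
Moments of inertia: I_A = ½(41.7)(0.273)² = 1.554 kg·m²; I_B = (131)(0.0843)² = 0.9310 kg·m².
Taking A's sense as positive: L = (1.554)(2890) = 4491 kg·m²·rpm.
Combined I = 1.554 + 0.9310 = 2.485 kg·m².
ω_f = L / I = 4491 / 2.485 = 1807 rpm.

|ω_f| ≈ 1810 rpm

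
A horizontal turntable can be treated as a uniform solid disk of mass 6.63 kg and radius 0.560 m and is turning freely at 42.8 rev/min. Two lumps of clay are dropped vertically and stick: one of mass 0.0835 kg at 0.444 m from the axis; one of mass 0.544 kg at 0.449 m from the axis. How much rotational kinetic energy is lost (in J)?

The added mass arrives with no angular momentum about the axis, and any external torque about the axis is negligible, so the system's angular momentum is conserved.
I_p = ½(6.63)(0.560)² = 1.040 kg·m².
Added inertia Σmr² = (0.0835)(0.444)² + (0.544)(0.449)² = 0.1261 kg·m²; I_f = 1.040 + 0.1261 = 1.166 kg·m².
ω_f = I_p ω_i / I_f = (1.040)(42.8) / 1.166 = 38.17 rpm.
KE_i = ½(1.040)(4.482 rad/s)² = 10.44 J; KE_f = ½(1.166)(3.997)² = 9.312 J.

energy lost ≈ 1.13 J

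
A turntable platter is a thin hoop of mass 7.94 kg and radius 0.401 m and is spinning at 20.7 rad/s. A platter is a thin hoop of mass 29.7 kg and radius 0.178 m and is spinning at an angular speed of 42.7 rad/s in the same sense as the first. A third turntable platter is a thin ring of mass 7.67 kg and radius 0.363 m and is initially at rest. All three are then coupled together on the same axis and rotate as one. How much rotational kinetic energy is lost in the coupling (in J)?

ΔKE lost ≈ 444 J

No external torque acts about the common axis, so total angular momentum is conserved.
Moments of inertia: I_A = (7.94)(0.401)² = 1.277 kg·m²; I_B = (29.7)(0.178)² = 0.9410 kg·m²; I_C = (7.67)(0.363)² = 1.011 kg·m².
Taking A's sense as positive: L = (1.277)(20.7) + (0.9410)(42.7) = 66.61 kg·m²·rad/s.
Combined I = 1.277 + 0.9410 + 1.011 = 3.228 kg·m².
ω_f = L / I = 66.61 / 3.228 = 20.63 rad/s.
KE_i = ½ΣIω² = 1131 J; KE_f = ½(3.228)(20.63)² = 687.2 J.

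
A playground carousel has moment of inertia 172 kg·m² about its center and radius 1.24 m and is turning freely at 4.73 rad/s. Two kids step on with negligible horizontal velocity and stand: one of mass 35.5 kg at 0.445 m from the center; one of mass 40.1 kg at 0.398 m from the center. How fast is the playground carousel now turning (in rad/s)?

The added mass arrives with no angular momentum about the center, and any external torque about the center is negligible, so the system's angular momentum is conserved.
Added inertia Σmr² = (35.5)(0.445)² + (40.1)(0.398)² = 13.38 kg·m²; I_f = 172.0 + 13.38 = 185.4 kg·m².
ω_f = I_p ω_i / I_f = (172.0)(4.73) / 185.4 = 4.389 rad/s.

ω_f ≈ 4.39 rad/s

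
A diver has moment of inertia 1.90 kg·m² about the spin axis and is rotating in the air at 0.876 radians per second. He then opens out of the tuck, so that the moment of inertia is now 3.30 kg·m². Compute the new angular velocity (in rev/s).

With no external torque about the axis, L is conserved: I₁ω₁ = I₂ω₂.
ω₂ = I₁ω₁ / I₂ = (1.900)(0.876 rad/s) / (3.300) = 0.5044 rad/s = 0.08027 rev/s.

ω₂ ≈ 0.0803 rev/s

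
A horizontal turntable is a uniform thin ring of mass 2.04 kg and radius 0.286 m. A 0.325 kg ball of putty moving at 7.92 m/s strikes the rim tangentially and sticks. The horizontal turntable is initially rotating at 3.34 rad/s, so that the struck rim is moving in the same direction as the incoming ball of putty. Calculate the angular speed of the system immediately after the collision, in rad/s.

About the axle the impulsive forces during the collision are internal, so angular momentum about that axis is conserved.
I_p = (2.04)(0.286)² = 0.1669 kg·m². Taking the sense of the ball of putty's angular momentum as positive, L_{ball} = m v R = (0.325)(7.92)(0.286) = 0.7362 kg·m²/s.
L_i = +I_p ω_p + m v R = +(0.1669)(3.34) + 0.7362 = 1.293 kg·m²/s.
After sticking, I_f = I_p + m R² = 0.1669 + (0.325)(0.286)² = 0.1934 kg·m².
ω_f = L_i / I_f = 1.293 / 0.1934 = 6.687 rad/s.

|ω_f| ≈ 6.69 rad/s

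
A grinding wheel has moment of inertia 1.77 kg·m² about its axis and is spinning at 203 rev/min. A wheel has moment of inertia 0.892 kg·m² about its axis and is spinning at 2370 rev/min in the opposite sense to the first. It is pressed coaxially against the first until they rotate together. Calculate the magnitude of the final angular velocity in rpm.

|ω_f| ≈ 659 rpm

No external torque acts about the common axis, so total angular momentum is conserved.
Taking A's sense as positive: L = (1.770)(203) − (0.8920)(2370) = -1755 kg·m²·rpm.
Combined I = 1.770 + 0.8920 = 2.662 kg·m².
ω_f = L / I = -1755 / 2.662 = -659.2 rpm.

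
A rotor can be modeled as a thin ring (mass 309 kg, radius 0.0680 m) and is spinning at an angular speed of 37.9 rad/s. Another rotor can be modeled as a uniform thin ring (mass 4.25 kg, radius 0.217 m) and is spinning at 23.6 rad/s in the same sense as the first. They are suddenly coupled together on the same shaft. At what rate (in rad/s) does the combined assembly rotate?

The coupling torques are internal; angular momentum about the shared axis is conserved.
Moments of inertia: I_A = (309)(0.0680)² = 1.429 kg·m²; I_B = (4.25)(0.217)² = 0.2001 kg·m².
Taking A's sense as positive: L = (1.429)(37.9) + (0.2001)(23.6) = 58.88 kg·m²·rad/s.
Combined I = 1.429 + 0.2001 = 1.629 kg·m².
ω_f = L / I = 58.88 / 1.629 = 36.14 rad/s.

|ω_f| ≈ 36.1 rad/s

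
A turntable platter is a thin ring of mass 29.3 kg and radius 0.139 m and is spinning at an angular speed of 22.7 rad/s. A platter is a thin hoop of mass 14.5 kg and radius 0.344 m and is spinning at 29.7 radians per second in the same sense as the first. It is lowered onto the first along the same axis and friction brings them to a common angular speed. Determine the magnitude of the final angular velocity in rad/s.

|ω_f| ≈ 28.0 rad/s

The coupling torques are internal; angular momentum about the shared axis is conserved.
Moments of inertia: I_A = (29.3)(0.139)² = 0.5661 kg·m²; I_B = (14.5)(0.344)² = 1.716 kg·m².
Taking A's sense as positive: L = (0.5661)(22.7) + (1.716)(29.7) = 63.81 kg·m²·rad/s.
Combined I = 0.5661 + 1.716 = 2.282 kg·m².
ω_f = L / I = 63.81 / 2.282 = 27.96 rad/s.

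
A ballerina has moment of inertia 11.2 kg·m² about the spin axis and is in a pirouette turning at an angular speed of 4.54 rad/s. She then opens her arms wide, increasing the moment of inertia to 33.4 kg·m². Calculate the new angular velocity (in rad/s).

With no external torque about the axis, L is conserved: I₁ω₁ = I₂ω₂.
ω₂ = I₁ω₁ / I₂ = (11.20)(4.54 rad/s) / (33.40) = 1.522 rad/s.

ω₂ ≈ 1.52 rad/s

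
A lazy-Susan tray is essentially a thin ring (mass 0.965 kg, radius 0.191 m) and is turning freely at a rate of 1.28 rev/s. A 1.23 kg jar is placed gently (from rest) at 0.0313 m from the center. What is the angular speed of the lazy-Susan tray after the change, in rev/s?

No external torque acts about the center; L_before = L_after.
I_p = (0.965)(0.191)² = 0.03520 kg·m².
Added inertia Σmr² = (1.23)(0.0313)² = 0.001205 kg·m²; I_f = 0.03520 + 0.001205 = 0.03641 kg·m².
ω_f = I_p ω_i / I_f = (0.03520)(1.28) / 0.03641 = 1.238 rev/s.

ω_f ≈ 1.24 rev/s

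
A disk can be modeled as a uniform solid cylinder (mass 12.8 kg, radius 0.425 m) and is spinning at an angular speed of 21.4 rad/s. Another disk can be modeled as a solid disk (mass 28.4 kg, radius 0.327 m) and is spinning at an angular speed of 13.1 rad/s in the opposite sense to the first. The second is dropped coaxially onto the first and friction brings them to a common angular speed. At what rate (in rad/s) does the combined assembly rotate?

No external torque acts about the common axis, so total angular momentum is conserved.
Moments of inertia: I_A = ½(12.8)(0.425)² = 1.156 kg·m²; I_B = ½(28.4)(0.327)² = 1.518 kg·m².
Taking A's sense as positive: L = (1.156)(21.4) − (1.518)(13.1) = 4.847 kg·m²·rad/s.
Combined I = 1.156 + 1.518 = 2.674 kg·m².
ω_f = L / I = 4.847 / 2.674 = 1.813 rad/s.

|ω_f| ≈ 1.81 rad/s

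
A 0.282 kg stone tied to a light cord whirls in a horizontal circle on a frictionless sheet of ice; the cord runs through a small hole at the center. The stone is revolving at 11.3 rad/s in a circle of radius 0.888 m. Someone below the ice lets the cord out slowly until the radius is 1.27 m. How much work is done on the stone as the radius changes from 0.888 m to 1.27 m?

W ≈ -7.26 J

No torque about the axis ⇒ m r₁² ω₁ = m r₂² ω₂.
ω₂ = ω₁ (r₁/r₂)² = (11.3)(0.888/1.27)² = 5.525 rad/s.
W = ΔKE = ½m(v₂² − v₁²) = -7.256 J.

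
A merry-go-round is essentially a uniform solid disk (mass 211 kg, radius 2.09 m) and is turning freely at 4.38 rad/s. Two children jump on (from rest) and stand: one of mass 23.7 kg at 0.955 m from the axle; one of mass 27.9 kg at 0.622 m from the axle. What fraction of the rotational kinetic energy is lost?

fraction ≈ 0.0657

No external torque acts about the axle; L_before = L_after.
I_p = ½(211)(2.09)² = 460.8 kg·m².
Added inertia Σmr² = (23.7)(0.955)² + (27.9)(0.622)² = 32.41 kg·m²; I_f = 460.8 + 32.41 = 493.2 kg·m².
ω_f = I_p ω_i / I_f = (460.8)(4.38) / 493.2 = 4.092 rad/s.
KE_i = ½(460.8)(4.380 rad/s)² = 4420 J; KE_f = ½(493.2)(4.092)² = 4130 J.
Fraction lost = 0.06571.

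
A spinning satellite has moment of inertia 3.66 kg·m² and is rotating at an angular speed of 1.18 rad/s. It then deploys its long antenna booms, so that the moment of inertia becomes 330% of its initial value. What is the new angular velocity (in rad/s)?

With no external torque about the axis, L is conserved: I₁ω₁ = I₂ω₂.
I₂ = 3.30 × 3.66 = 12.08 kg·m².
ω₂ = I₁ω₁ / I₂ = (3.660)(1.18 rad/s) / (12.08) = 0.3576 rad/s.

ω₂ ≈ 0.358 rad/s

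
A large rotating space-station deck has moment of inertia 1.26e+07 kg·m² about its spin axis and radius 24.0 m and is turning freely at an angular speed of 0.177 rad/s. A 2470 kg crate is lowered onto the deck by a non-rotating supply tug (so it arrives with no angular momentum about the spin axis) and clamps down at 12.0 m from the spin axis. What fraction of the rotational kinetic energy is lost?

fraction ≈ 0.0275

The added mass arrives with no angular momentum about the spin axis, and any external torque about the spin axis is negligible, so the system's angular momentum is conserved.
Added inertia Σmr² = (2470)(12.0)² = 3.557e+05 kg·m²; I_f = 1.260e+07 + 3.557e+05 = 1.296e+07 kg·m².
ω_f = I_p ω_i / I_f = (1.260e+07)(0.177) / 1.296e+07 = 0.1721 rad/s.
KE_i = ½(1.260e+07)(0.1770 rad/s)² = 1.974e+05 J; KE_f = ½(1.296e+07)(0.1721)² = 1.920e+05 J.
Fraction lost = 0.02745.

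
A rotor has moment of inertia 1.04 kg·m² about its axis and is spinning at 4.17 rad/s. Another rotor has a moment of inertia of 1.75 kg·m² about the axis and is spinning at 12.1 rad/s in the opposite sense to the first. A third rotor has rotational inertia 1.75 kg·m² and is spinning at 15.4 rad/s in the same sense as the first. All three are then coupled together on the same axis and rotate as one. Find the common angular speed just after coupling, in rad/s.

No external torque acts about the common axis, so total angular momentum is conserved.
Taking A's sense as positive: L = (1.040)(4.17) − (1.750)(12.1) + (1.750)(15.4) = 10.11 kg·m²·rad/s.
Combined I = 1.040 + 1.750 + 1.750 = 4.540 kg·m².
ω_f = L / I = 10.11 / 4.540 = 2.227 rad/s.

|ω_f| ≈ 2.23 rad/s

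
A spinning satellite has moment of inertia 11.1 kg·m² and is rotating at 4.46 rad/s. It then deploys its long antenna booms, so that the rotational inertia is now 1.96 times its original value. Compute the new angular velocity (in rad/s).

Angular momentum about the spin axis is conserved since the torque about it is zero.
I₂ = 1.96 × 11.1 = 21.76 kg·m².
ω₂ = I₁ω₁ / I₂ = (11.10)(4.46 rad/s) / (21.76) = 2.276 rad/s.

ω₂ ≈ 2.28 rad/s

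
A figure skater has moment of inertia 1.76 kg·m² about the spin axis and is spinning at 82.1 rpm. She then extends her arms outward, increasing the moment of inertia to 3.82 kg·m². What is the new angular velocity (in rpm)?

With no external torque about the axis, L is conserved: I₁ω₁ = I₂ω₂.
ω₂ = I₁ω₁ / I₂ = (1.760)(82.1 rpm) / (3.820) = 37.83 rpm.

ω₂ ≈ 37.8 rpm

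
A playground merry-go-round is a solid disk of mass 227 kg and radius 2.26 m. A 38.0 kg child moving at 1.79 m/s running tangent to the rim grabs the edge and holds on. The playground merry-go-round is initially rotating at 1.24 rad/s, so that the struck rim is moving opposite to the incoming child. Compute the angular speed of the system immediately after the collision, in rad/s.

|ω_f| ≈ 0.730 rad/s

About the axle the impulsive forces during the collision are internal, so angular momentum about that axis is conserved.
I_p = ½(227)(2.26)² = 579.7 kg·m². Taking the sense of the child's angular momentum as positive, L_{child} = m v R = (38.0)(1.79)(2.26) = 153.7 kg·m²/s.
L_i = −I_p ω_p + m v R = −(579.7)(1.24) + 153.7 = -565.1 kg·m²/s.
After sticking, I_f = I_p + m R² = 579.7 + (38.0)(2.26)² = 773.8 kg·m².
ω_f = L_i / I_f = -565.1 / 773.8 = -0.7303 rad/s.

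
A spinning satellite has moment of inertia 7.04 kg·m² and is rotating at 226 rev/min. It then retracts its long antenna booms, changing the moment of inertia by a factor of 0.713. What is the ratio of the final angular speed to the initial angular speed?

Angular momentum about the spin axis is conserved since the torque about it is zero.
I₂ = 0.713 × 7.04 = 5.020 kg·m².
ω₂/ω₁ = I₁/I₂ = 7.040 / 5.020 = 1.403.

ω₂/ω₁ ≈ 1.40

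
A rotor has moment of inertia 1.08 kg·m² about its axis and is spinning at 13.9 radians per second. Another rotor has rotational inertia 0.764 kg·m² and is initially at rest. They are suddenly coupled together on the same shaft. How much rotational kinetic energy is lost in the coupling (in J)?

ΔKE lost ≈ 43.2 J

The coupling torques are internal; angular momentum about the shared axis is conserved.
Taking A's sense as positive: L = (1.080)(13.9) = 15.01 kg·m²·rad/s.
Combined I = 1.080 + 0.7640 = 1.844 kg·m².
ω_f = L / I = 15.01 / 1.844 = 8.141 rad/s.
KE_i = ½ΣIω² = 104.3 J; KE_f = ½(1.844)(8.141)² = 61.11 J.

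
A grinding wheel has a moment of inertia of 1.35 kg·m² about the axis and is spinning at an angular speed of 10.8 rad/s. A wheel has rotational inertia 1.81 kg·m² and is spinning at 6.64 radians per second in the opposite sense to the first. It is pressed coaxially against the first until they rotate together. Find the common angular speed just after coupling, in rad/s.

|ω_f| ≈ 0.811 rad/s

No external torque acts about the common axis, so total angular momentum is conserved.
Taking A's sense as positive: L = (1.350)(10.8) − (1.810)(6.64) = 2.562 kg·m²·rad/s.
Combined I = 1.350 + 1.810 = 3.160 kg·m².
ω_f = L / I = 2.562 / 3.160 = 0.8106 rad/s.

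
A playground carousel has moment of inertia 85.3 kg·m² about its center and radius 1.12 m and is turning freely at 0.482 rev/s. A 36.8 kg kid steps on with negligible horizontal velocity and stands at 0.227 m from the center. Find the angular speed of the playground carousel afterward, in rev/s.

ω_f ≈ 0.472 rev/s

The added mass arrives with no angular momentum about the center, and any external torque about the center is negligible, so the system's angular momentum is conserved.
Added inertia Σmr² = (36.8)(0.227)² = 1.896 kg·m²; I_f = 85.30 + 1.896 = 87.20 kg·m².
ω_f = I_p ω_i / I_f = (85.30)(0.482) / 87.20 = 0.4715 rev/s.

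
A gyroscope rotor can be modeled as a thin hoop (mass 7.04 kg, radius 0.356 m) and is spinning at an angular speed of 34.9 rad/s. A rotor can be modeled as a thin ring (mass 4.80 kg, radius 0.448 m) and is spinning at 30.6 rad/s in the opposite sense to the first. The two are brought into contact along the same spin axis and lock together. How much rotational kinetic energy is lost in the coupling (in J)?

ΔKE lost ≈ 994 J

The coupling torques are internal; angular momentum about the shared axis is conserved.
Moments of inertia: I_A = (7.04)(0.356)² = 0.8922 kg·m²; I_B = (4.80)(0.448)² = 0.9634 kg·m².
Taking A's sense as positive: L = (0.8922)(34.9) − (0.9634)(30.6) = 1.659 kg·m²·rad/s.
Combined I = 0.8922 + 0.9634 = 1.856 kg·m².
ω_f = L / I = 1.659 / 1.856 = 0.8941 rad/s.
KE_i = ½ΣIω² = 994.4 J; KE_f = ½(1.856)(0.8941)² = 0.7417 J.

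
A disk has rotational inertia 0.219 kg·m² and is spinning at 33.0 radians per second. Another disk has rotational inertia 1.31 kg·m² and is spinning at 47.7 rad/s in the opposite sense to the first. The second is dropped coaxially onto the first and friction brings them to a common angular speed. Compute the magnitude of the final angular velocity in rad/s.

|ω_f| ≈ 36.1 rad/s

The coupling torques are internal; angular momentum about the shared axis is conserved.
Taking A's sense as positive: L = (0.2190)(33.0) − (1.310)(47.7) = -55.26 kg·m²·rad/s.
Combined I = 0.2190 + 1.310 = 1.529 kg·m².
ω_f = L / I = -55.26 / 1.529 = -36.14 rad/s.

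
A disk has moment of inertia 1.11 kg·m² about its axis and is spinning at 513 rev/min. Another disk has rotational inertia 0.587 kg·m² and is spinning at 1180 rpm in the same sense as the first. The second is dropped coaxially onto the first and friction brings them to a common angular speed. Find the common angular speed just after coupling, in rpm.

No external torque acts about the common axis, so total angular momentum is conserved.
Taking A's sense as positive: L = (1.110)(513) + (0.5870)(1180) = 1262 kg·m²·rpm.
Combined I = 1.110 + 0.5870 = 1.697 kg·m².
ω_f = L / I = 1262 / 1.697 = 743.7 rpm.

|ω_f| ≈ 744 rpm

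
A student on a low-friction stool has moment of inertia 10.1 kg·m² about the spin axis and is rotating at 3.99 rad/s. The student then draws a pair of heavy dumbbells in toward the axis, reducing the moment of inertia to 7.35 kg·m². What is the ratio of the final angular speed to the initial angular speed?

ω₂/ω₁ ≈ 1.37

With no external torque about the axis, L is conserved: I₁ω₁ = I₂ω₂.
ω₂/ω₁ = I₁/I₂ = 10.10 / 7.350 = 1.374.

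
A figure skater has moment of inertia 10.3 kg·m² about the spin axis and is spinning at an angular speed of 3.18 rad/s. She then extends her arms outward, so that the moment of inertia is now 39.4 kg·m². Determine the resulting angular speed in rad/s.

ω₂ ≈ 0.831 rad/s

With no external torque about the axis, L is conserved: I₁ω₁ = I₂ω₂.
ω₂ = I₁ω₁ / I₂ = (10.30)(3.18 rad/s) / (39.40) = 0.8313 rad/s.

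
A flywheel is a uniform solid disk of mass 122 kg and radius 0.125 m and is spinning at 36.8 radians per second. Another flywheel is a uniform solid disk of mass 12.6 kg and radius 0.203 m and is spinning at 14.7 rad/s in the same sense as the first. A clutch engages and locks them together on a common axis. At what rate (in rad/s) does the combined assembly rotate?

|ω_f| ≈ 32.1 rad/s

The coupling torques are internal; angular momentum about the shared axis is conserved.
Moments of inertia: I_A = ½(122)(0.125)² = 0.9531 kg·m²; I_B = ½(12.6)(0.203)² = 0.2596 kg·m².
Taking A's sense as positive: L = (0.9531)(36.8) + (0.2596)(14.7) = 38.89 kg·m²·rad/s.
Combined I = 0.9531 + 0.2596 = 1.213 kg·m².
ω_f = L / I = 38.89 / 1.213 = 32.07 rad/s.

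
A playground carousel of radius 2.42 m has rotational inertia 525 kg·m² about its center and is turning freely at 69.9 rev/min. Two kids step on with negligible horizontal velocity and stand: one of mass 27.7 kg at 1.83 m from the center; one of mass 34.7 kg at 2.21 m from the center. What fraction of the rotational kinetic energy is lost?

fraction ≈ 0.333

The added mass arrives with no angular momentum about the center, and any external torque about the center is negligible, so the system's angular momentum is conserved.
Added inertia Σmr² = (27.7)(1.83)² + (34.7)(2.21)² = 262.2 kg·m²; I_f = 525.0 + 262.2 = 787.2 kg·m².
ω_f = I_p ω_i / I_f = (525.0)(69.9) / 787.2 = 46.62 rpm.
KE_i = ½(525.0)(7.320 rad/s)² = 14070 J; KE_f = ½(787.2)(4.882)² = 9380 J.
Fraction lost = 0.3331.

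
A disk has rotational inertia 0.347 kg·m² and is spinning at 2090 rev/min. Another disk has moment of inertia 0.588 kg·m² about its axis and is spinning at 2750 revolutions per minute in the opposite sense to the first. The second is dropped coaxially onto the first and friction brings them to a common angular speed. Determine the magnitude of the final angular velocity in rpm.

The coupling torques are internal; angular momentum about the shared axis is conserved.
Taking A's sense as positive: L = (0.3470)(2090) − (0.5880)(2750) = -891.8 kg·m²·rpm.
Combined I = 0.3470 + 0.5880 = 0.9350 kg·m².
ω_f = L / I = -891.8 / 0.9350 = -953.8 rpm.

|ω_f| ≈ 954 rpm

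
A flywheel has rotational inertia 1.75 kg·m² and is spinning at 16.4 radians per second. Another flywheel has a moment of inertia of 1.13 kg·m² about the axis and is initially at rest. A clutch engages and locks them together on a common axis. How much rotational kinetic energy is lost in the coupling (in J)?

The coupling torques are internal; angular momentum about the shared axis is conserved.
Taking A's sense as positive: L = (1.750)(16.4) = 28.70 kg·m²·rad/s.
Combined I = 1.750 + 1.130 = 2.880 kg·m².
ω_f = L / I = 28.70 / 2.880 = 9.965 rad/s.
KE_i = ½ΣIω² = 235.3 J; KE_f = ½(2.880)(9.965)² = 143.0 J.

ΔKE lost ≈ 92.3 J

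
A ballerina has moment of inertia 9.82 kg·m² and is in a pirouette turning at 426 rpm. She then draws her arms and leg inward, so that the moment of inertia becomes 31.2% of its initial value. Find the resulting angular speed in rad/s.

No external torque acts about the spin axis, so angular momentum is conserved.
I₂ = 0.312 × 9.82 = 3.064 kg·m².
ω₂ = I₁ω₁ / I₂ = (9.820)(426 rpm) / (3.064) = 1365 rpm = 143.0 rad/s.

ω₂ ≈ 143 rad/s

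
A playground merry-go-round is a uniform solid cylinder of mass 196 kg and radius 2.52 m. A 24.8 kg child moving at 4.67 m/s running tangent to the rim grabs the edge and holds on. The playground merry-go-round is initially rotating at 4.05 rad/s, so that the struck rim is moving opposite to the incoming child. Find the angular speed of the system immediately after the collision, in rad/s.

The axle reaction passes through the axle and exerts no torque about it; angular momentum about the axle is conserved through the impact.
I_p = ½(196)(2.52)² = 622.3 kg·m². Taking the sense of the child's angular momentum as positive, L_{child} = m v R = (24.8)(4.67)(2.52) = 291.9 kg·m²/s.
L_i = −I_p ω_p + m v R = −(622.3)(4.05) + 291.9 = -2229 kg·m²/s.
After sticking, I_f = I_p + m R² = 622.3 + (24.8)(2.52)² = 779.8 kg·m².
ω_f = L_i / I_f = -2229 / 779.8 = -2.858 rad/s.

|ω_f| ≈ 2.86 rad/s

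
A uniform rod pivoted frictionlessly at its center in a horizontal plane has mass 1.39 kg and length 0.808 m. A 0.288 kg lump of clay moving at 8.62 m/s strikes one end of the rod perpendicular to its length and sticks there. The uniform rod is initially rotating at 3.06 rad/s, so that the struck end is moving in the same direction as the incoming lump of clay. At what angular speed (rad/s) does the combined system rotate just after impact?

|ω_f| ≈ 10.1 rad/s

About the pivot the impulsive forces during the collision are internal, so angular momentum about that axis is conserved.
I_p = (1/12)(1.39)(0.808)² = 0.07562 kg·m². Taking the sense of the lump of clay's angular momentum as positive, L_{lump} = m v R = (0.288)(8.62)(0.808/2) = 1.003 kg·m²/s.
L_i = +I_p ω_p + m v R = +(0.07562)(3.06) + 1.003 = 1.234 kg·m²/s.
After sticking, I_f = I_p + m R² = 0.07562 + (0.288)(0.808/2)² = 0.1226 kg·m².
ω_f = L_i / I_f = 1.234 / 0.1226 = 10.07 rad/s.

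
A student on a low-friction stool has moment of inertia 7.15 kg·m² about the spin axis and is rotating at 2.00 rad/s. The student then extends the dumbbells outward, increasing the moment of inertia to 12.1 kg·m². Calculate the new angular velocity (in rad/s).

ω₂ ≈ 1.18 rad/s

With no external torque about the axis, L is conserved: I₁ω₁ = I₂ω₂.
ω₂ = I₁ω₁ / I₂ = (7.150)(2.00 rad/s) / (12.10) = 1.182 rad/s.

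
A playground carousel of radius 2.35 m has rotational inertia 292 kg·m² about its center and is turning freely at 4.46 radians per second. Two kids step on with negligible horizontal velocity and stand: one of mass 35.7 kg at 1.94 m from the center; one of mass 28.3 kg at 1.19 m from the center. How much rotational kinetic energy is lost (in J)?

The added mass arrives with no angular momentum about the center, and any external torque about the center is negligible, so the system's angular momentum is conserved.
Added inertia Σmr² = (35.7)(1.94)² + (28.3)(1.19)² = 174.4 kg·m²; I_f = 292.0 + 174.4 = 466.4 kg·m².
ω_f = I_p ω_i / I_f = (292.0)(4.46) / 466.4 = 2.792 rad/s.
KE_i = ½(292.0)(4.460 rad/s)² = 2904 J; KE_f = ½(466.4)(2.792)² = 1818 J.

energy lost ≈ 1090 J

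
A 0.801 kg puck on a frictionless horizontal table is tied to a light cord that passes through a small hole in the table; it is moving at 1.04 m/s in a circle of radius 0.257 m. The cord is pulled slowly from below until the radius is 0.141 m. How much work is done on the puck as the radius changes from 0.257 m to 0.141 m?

W ≈ 1.01 J

Central (radial) force ⇒ zero torque about the center ⇒ m v r is constant.
v₂ = v₁ r₁ / r₂ = (1.04)(0.257) / (0.141) = 1.896 m/s.
W = ΔKE = ½m(v₂² − v₁²) = 1.006 J.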